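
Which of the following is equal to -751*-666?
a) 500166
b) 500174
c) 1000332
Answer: a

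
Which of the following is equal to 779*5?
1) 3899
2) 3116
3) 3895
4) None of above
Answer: 3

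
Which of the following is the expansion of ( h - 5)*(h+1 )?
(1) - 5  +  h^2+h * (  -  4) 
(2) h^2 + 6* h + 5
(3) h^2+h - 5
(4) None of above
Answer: 1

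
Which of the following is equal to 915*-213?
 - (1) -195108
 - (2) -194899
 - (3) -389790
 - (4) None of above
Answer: 4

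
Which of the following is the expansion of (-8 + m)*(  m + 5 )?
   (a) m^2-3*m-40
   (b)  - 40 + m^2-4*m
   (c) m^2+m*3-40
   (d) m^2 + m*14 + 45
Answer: a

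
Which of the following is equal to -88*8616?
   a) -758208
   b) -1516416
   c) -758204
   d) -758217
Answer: a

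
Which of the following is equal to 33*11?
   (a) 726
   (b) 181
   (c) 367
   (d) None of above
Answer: d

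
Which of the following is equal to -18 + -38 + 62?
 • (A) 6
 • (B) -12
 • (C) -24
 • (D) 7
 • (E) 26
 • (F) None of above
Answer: A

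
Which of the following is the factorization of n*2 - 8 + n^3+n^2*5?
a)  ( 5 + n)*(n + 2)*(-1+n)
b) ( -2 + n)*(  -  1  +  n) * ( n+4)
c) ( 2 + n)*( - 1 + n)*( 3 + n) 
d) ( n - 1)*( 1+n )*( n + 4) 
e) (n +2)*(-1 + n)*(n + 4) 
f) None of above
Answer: e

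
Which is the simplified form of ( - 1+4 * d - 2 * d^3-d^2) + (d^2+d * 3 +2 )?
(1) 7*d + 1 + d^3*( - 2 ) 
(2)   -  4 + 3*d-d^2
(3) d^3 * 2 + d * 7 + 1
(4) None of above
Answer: 1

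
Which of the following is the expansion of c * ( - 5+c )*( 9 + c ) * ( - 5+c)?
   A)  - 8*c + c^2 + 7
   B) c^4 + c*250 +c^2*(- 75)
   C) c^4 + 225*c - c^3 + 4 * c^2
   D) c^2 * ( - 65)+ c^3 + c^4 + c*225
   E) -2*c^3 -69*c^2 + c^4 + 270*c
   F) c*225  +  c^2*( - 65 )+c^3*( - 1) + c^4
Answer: F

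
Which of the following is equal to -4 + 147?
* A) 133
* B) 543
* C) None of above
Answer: C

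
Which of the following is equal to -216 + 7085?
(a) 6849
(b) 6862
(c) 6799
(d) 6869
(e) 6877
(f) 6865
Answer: d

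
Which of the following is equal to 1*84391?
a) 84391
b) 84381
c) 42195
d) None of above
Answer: a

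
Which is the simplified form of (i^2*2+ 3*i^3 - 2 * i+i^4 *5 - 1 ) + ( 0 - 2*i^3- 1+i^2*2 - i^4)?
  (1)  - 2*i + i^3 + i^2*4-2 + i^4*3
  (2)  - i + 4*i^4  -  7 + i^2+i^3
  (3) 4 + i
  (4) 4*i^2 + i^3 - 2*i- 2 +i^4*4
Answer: 4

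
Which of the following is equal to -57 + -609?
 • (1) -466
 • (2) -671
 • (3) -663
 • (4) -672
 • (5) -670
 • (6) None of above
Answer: 6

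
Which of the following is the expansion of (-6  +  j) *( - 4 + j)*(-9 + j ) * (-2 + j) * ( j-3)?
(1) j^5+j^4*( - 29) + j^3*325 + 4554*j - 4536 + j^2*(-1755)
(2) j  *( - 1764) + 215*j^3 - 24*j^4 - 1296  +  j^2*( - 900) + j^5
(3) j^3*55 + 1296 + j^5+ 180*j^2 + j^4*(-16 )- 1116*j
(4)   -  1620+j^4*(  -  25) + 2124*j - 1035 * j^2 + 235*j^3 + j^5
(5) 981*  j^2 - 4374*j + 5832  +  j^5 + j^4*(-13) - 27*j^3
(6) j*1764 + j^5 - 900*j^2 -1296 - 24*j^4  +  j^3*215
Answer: 6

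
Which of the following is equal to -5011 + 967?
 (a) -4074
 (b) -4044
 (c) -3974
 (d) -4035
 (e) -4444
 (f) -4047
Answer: b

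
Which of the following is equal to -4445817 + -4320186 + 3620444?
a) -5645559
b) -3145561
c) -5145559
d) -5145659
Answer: c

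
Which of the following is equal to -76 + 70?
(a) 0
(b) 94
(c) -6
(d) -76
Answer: c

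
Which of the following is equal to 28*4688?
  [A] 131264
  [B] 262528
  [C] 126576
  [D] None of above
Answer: A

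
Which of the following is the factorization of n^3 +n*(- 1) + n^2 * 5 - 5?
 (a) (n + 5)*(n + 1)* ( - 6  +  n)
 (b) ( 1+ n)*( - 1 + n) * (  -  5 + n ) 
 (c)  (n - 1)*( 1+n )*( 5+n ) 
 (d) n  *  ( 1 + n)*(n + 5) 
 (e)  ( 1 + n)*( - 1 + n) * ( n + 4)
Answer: c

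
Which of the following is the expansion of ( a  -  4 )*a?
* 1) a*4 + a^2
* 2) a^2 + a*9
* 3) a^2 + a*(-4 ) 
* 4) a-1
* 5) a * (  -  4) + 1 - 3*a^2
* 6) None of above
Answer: 3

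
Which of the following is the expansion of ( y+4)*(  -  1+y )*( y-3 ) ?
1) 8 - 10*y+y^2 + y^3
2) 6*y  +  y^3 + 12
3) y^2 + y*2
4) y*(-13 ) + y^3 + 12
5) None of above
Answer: 4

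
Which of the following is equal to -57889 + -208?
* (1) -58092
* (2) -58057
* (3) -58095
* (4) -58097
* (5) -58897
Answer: 4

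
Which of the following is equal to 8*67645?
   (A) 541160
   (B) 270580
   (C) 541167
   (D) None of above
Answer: A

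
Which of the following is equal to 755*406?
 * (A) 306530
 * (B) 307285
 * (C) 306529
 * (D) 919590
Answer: A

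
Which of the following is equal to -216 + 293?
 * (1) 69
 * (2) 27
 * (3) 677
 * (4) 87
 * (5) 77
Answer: 5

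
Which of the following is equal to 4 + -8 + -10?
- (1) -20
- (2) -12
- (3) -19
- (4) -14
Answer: 4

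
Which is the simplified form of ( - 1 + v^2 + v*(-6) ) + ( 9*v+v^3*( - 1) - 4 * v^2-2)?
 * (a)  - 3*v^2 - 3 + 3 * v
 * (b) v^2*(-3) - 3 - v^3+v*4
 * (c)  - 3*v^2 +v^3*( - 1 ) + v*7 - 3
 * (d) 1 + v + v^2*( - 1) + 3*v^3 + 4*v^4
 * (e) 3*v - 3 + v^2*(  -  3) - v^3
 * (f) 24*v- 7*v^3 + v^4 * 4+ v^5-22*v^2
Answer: e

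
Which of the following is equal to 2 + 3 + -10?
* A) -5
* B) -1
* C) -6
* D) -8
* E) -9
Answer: A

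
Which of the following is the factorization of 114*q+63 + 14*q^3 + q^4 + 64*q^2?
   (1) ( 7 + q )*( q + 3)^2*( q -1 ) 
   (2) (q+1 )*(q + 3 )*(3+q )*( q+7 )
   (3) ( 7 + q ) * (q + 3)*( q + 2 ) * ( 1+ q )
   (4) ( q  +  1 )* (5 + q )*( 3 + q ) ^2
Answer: 2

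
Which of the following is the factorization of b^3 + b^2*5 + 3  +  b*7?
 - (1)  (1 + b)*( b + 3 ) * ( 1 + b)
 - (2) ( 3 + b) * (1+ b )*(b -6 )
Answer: 1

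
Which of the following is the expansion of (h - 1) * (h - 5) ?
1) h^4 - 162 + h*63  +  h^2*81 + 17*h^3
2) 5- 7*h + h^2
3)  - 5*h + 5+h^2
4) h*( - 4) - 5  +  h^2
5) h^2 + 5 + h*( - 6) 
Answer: 5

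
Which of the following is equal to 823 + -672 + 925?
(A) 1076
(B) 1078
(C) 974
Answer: A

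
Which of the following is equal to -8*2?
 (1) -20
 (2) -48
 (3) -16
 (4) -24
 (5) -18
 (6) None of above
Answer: 3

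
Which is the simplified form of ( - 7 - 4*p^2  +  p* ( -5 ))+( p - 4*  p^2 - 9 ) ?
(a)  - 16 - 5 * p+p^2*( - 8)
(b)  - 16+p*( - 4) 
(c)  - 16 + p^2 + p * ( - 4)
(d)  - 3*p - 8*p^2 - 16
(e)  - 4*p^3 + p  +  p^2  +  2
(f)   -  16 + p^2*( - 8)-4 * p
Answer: f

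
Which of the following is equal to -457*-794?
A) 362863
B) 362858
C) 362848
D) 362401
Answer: B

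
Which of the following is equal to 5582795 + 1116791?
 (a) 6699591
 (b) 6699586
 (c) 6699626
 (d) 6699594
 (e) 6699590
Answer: b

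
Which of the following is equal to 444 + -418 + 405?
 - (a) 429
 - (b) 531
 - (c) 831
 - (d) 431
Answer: d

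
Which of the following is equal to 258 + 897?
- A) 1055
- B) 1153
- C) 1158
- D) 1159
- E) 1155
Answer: E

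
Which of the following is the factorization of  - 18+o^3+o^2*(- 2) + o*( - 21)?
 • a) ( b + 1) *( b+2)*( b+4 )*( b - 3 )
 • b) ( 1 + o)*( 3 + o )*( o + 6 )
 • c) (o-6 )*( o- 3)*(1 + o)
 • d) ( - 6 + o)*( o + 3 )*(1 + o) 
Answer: d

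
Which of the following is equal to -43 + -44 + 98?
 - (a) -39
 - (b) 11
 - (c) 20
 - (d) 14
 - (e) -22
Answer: b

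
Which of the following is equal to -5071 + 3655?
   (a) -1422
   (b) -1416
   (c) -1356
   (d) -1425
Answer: b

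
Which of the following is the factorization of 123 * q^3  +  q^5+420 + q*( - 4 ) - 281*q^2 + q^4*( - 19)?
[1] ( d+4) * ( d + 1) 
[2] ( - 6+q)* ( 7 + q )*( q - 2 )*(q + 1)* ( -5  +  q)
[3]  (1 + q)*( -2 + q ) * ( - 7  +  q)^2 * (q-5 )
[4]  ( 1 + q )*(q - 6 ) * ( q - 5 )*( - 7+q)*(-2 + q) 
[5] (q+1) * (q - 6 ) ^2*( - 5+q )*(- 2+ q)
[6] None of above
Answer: 4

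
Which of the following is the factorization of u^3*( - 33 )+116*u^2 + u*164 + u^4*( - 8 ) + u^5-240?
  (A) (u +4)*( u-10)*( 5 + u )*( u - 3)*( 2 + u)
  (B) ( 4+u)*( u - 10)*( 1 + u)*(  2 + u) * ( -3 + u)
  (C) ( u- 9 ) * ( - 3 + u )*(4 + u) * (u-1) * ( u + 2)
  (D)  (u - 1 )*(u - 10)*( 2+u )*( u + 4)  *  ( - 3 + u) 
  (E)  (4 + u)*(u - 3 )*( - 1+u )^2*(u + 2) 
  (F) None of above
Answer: D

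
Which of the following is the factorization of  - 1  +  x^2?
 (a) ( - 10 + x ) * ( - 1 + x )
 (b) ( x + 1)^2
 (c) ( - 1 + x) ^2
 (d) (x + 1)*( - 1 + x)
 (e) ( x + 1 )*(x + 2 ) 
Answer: d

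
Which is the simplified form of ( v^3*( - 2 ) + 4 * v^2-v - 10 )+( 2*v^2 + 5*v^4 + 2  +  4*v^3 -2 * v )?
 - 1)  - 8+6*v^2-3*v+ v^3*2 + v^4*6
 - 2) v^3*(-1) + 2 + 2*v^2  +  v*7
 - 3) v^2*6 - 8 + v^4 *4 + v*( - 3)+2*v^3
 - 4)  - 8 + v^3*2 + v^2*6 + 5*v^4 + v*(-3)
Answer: 4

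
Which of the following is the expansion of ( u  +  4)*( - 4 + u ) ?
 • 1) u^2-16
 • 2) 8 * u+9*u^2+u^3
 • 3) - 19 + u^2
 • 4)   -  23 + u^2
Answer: 1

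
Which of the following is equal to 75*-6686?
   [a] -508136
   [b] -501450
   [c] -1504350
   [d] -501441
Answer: b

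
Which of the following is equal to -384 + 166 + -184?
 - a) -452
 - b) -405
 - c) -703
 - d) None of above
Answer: d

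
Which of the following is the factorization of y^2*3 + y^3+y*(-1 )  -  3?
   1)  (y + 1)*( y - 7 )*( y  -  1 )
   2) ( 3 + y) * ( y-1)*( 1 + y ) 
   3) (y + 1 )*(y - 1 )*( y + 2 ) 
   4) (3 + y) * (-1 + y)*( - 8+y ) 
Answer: 2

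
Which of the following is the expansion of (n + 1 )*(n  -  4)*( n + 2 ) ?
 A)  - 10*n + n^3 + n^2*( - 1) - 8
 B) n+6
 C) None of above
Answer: A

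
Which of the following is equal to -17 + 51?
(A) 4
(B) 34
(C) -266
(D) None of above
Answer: B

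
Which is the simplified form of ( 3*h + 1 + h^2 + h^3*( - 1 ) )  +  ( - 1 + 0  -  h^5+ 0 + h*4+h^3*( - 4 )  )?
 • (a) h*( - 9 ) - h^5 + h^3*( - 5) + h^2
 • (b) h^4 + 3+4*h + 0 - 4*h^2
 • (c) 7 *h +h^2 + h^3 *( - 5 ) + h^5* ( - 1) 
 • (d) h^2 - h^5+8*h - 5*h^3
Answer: c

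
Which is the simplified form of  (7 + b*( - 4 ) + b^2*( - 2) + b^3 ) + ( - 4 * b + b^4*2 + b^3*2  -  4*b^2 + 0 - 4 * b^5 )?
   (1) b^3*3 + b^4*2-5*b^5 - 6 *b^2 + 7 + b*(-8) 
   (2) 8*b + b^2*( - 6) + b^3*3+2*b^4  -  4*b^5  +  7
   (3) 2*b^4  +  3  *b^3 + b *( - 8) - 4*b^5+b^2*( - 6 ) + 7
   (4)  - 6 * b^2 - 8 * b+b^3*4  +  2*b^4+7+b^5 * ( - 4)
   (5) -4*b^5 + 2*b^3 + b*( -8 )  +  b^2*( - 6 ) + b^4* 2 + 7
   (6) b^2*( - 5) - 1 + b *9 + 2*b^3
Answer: 3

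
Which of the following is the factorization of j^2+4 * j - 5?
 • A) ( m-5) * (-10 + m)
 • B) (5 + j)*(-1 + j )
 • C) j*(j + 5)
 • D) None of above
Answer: B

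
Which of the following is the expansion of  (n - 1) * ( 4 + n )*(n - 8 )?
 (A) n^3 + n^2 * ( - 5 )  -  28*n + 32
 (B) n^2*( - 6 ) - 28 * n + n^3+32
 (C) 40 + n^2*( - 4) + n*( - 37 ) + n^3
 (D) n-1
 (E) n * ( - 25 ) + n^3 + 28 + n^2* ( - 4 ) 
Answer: A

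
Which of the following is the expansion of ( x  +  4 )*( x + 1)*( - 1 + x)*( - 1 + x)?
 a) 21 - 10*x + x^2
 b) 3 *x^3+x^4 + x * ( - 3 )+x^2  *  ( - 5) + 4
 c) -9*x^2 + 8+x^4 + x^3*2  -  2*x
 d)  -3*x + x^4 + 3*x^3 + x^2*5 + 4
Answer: b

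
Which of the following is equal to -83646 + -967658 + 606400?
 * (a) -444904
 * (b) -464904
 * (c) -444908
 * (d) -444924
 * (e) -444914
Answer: a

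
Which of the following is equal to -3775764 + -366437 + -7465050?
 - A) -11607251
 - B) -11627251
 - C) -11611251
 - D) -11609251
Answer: A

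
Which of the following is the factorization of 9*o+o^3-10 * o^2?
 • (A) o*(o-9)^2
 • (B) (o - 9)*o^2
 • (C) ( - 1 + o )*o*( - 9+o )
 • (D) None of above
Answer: C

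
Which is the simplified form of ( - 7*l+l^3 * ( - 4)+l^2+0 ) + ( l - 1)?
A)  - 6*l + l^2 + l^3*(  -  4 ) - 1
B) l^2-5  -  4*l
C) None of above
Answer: A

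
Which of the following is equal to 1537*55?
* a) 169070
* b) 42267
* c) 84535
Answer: c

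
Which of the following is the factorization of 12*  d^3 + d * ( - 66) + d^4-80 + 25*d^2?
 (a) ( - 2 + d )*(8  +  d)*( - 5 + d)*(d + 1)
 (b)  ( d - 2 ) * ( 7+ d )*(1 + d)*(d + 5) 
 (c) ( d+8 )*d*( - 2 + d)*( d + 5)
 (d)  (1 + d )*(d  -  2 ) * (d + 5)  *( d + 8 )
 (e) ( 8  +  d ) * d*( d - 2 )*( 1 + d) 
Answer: d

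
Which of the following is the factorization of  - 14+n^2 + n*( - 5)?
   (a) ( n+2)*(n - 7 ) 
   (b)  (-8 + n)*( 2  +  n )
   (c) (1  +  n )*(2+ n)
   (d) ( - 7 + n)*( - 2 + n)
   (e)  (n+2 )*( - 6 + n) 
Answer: a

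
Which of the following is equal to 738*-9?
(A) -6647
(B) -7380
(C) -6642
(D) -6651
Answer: C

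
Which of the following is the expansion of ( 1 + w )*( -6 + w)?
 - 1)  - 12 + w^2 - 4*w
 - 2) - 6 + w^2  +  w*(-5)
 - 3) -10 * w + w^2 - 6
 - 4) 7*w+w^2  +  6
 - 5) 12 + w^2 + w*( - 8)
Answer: 2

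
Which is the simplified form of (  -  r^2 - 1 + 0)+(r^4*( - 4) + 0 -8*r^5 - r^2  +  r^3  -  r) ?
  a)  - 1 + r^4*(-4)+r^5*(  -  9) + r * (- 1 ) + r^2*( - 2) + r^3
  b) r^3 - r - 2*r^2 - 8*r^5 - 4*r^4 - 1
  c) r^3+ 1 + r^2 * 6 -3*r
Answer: b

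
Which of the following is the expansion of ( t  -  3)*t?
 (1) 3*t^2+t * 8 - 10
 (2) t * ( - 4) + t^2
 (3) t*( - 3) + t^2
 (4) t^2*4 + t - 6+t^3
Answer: 3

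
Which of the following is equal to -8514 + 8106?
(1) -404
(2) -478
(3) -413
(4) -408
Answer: 4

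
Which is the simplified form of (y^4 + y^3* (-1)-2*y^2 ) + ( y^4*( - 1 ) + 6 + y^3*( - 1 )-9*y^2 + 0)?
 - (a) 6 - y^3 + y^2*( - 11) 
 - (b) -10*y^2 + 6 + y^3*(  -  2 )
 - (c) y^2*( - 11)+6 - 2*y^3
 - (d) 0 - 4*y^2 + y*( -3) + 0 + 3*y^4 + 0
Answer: c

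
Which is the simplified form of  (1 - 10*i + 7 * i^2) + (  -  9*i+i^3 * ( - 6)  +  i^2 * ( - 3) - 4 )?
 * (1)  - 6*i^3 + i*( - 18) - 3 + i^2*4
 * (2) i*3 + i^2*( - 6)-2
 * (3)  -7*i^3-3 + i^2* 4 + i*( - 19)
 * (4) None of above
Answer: 4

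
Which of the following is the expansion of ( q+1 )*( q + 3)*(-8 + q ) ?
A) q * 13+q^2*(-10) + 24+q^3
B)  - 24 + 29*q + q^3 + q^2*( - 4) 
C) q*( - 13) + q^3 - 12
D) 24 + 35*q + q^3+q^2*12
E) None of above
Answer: E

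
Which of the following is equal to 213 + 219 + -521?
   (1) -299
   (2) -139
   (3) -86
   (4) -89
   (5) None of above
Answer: 4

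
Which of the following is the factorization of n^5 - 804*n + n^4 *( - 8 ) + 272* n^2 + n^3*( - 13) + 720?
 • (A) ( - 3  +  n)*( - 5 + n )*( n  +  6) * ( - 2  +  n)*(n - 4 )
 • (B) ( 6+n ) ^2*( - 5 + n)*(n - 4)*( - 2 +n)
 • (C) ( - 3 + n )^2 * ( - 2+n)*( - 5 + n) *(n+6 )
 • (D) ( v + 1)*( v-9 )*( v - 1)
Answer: A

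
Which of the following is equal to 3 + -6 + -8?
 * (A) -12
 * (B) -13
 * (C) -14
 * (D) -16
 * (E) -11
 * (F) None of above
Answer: E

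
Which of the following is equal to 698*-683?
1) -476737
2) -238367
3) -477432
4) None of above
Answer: 4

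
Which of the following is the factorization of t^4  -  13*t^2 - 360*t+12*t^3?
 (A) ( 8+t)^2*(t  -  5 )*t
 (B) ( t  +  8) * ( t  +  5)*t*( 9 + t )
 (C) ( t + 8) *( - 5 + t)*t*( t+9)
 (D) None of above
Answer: C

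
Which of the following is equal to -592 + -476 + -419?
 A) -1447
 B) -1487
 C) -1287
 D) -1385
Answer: B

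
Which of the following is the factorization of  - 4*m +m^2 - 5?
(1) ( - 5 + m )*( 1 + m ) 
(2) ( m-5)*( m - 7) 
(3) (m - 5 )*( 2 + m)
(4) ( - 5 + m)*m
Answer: 1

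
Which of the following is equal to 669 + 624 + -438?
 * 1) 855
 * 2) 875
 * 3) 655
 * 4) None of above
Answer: 1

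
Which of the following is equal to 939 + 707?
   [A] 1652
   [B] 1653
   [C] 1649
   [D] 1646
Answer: D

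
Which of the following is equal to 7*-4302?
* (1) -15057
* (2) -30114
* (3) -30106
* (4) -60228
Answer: 2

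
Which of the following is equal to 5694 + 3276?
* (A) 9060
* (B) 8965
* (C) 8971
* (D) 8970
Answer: D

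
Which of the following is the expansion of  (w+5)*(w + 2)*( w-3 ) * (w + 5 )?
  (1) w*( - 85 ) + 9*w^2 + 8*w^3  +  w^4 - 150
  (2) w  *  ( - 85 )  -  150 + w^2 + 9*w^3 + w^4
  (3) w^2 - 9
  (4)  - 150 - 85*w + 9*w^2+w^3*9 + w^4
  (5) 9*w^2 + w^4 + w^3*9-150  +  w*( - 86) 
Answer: 4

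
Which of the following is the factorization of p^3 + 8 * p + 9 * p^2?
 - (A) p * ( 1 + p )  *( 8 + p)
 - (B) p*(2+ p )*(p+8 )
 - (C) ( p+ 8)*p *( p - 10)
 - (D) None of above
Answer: A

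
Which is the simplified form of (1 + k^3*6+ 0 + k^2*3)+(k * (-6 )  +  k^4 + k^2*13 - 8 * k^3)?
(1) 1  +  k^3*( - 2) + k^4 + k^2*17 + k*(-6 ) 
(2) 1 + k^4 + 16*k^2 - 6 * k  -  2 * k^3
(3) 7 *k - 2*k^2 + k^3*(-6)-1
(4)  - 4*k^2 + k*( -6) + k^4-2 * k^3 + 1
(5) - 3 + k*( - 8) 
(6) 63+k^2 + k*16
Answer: 2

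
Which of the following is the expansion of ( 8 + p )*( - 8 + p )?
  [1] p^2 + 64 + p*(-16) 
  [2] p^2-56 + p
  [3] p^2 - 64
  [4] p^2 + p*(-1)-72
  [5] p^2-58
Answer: 3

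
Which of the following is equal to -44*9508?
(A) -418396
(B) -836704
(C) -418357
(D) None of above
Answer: D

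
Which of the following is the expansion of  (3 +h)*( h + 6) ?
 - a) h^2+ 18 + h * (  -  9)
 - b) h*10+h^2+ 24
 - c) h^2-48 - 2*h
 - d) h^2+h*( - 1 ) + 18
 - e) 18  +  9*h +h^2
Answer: e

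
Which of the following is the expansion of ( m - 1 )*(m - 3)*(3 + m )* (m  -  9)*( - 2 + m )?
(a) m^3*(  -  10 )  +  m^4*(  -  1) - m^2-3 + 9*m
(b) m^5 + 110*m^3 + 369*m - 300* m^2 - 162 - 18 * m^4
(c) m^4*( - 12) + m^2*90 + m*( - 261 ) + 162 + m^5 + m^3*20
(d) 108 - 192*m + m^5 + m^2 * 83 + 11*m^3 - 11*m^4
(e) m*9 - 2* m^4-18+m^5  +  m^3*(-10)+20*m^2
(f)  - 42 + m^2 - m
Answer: c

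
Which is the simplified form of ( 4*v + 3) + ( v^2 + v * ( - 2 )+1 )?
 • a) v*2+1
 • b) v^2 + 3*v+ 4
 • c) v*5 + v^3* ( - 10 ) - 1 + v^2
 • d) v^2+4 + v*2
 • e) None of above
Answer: d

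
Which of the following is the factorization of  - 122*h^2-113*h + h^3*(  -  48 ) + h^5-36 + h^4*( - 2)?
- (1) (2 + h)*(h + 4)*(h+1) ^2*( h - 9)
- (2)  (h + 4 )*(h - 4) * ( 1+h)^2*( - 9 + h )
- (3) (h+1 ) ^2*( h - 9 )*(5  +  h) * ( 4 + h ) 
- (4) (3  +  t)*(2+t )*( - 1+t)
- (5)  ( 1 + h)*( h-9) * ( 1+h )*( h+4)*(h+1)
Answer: 5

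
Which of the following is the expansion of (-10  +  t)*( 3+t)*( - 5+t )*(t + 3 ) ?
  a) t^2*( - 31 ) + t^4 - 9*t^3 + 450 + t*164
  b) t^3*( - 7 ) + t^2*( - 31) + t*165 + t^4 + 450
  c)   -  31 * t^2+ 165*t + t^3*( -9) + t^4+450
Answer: c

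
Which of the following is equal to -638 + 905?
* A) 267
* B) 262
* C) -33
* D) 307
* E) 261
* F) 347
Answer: A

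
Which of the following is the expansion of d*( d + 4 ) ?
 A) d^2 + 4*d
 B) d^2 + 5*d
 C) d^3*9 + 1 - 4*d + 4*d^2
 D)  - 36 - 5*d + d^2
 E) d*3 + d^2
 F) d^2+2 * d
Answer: A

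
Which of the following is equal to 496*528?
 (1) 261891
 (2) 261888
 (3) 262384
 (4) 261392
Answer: 2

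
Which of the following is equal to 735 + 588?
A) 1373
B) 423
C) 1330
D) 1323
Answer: D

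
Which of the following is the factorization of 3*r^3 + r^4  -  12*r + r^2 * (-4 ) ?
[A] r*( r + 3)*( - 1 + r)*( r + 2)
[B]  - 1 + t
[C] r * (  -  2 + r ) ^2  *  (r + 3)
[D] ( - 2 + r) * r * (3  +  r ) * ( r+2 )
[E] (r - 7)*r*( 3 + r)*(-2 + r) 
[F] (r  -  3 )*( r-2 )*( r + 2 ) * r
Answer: D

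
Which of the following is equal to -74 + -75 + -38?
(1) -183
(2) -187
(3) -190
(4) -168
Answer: 2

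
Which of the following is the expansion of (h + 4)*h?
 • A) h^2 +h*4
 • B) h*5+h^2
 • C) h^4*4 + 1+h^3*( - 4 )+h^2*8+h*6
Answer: A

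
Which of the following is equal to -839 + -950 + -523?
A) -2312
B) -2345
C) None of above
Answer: A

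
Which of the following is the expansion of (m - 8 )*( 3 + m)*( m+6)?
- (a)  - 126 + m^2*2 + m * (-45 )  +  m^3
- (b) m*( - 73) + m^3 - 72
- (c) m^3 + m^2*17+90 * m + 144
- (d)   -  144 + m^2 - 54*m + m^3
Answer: d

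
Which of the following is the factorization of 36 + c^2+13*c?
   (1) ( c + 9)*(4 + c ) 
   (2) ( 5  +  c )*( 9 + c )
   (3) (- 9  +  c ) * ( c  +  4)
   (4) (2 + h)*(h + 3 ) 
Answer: 1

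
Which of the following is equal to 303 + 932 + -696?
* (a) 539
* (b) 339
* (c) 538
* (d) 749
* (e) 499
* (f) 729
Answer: a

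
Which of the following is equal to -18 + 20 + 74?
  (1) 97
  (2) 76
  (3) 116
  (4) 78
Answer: 2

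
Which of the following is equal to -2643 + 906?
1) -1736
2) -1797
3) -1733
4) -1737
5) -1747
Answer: 4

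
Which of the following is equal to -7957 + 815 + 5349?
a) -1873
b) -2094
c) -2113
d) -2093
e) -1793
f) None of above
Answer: e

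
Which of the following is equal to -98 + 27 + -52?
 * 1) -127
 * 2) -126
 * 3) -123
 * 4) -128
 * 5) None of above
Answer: 3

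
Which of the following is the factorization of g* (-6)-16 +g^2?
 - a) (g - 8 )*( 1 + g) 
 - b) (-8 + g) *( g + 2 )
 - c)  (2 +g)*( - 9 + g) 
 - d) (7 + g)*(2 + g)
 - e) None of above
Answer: b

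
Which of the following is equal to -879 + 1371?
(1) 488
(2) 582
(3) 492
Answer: 3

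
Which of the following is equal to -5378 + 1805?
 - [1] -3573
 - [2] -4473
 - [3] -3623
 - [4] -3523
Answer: 1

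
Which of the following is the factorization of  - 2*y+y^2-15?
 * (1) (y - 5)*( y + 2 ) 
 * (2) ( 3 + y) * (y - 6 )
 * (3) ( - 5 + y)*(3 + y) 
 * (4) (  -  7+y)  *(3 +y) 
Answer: 3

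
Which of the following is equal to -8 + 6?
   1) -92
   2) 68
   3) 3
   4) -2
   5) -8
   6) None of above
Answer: 4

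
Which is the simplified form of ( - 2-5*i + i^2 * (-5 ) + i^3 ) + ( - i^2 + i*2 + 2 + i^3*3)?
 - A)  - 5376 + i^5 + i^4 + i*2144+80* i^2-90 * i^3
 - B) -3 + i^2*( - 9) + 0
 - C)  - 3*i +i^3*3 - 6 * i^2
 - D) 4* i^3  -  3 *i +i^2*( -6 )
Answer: D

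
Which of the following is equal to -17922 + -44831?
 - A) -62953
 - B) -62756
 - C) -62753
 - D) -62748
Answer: C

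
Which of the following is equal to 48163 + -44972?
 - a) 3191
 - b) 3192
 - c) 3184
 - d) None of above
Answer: a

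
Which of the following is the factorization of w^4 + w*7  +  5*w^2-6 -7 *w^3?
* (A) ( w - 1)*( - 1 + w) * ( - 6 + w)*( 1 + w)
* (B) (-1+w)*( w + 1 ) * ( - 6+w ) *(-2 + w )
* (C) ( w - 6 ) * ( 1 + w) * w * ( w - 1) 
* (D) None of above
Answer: A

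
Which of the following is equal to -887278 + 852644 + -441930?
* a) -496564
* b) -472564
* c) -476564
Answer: c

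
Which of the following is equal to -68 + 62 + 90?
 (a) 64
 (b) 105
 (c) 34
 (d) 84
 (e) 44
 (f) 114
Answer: d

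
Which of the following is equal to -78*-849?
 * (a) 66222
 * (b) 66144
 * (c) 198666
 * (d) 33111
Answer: a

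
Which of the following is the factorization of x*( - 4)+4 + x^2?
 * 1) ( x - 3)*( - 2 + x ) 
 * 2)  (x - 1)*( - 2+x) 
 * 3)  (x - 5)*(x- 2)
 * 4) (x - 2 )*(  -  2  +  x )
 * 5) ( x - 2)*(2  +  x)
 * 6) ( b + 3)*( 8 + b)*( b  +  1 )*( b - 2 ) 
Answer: 4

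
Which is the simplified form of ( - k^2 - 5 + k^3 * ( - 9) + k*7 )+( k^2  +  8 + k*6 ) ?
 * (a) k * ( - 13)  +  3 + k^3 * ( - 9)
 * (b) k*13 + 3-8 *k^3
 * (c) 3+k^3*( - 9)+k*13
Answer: c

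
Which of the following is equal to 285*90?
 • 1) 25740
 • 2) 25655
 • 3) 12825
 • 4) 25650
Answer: 4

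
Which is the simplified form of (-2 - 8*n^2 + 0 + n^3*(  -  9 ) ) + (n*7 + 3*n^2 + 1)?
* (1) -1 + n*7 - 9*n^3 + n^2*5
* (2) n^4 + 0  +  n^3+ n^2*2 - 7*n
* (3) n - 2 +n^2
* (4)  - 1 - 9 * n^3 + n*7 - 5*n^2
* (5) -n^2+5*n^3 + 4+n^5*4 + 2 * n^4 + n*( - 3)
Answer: 4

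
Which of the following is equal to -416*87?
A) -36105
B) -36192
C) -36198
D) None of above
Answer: B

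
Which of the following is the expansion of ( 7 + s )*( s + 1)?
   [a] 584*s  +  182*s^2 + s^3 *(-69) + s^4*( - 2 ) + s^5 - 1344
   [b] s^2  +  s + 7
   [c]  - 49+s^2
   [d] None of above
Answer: d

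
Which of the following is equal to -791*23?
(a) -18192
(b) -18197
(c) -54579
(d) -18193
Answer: d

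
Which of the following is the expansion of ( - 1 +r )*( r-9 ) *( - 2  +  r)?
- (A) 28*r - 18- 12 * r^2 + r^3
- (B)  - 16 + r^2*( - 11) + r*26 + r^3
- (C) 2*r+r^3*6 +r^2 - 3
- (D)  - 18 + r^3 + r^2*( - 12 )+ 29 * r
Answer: D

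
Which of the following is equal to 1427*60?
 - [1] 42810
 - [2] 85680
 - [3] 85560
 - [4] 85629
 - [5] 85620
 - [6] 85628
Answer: 5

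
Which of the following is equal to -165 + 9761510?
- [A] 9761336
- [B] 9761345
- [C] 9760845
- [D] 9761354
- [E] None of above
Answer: B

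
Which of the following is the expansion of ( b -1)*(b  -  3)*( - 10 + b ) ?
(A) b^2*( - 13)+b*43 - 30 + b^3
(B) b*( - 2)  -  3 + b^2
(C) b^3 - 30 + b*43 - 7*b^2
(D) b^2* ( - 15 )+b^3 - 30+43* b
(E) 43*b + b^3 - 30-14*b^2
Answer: E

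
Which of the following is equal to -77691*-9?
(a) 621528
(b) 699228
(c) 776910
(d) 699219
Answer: d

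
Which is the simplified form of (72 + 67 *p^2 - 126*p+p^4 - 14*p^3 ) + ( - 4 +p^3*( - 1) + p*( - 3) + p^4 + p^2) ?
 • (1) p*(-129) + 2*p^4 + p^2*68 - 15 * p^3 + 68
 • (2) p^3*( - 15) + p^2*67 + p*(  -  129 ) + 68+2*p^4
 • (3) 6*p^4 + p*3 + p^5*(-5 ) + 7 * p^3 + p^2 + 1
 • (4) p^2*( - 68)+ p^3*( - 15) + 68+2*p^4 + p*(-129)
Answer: 1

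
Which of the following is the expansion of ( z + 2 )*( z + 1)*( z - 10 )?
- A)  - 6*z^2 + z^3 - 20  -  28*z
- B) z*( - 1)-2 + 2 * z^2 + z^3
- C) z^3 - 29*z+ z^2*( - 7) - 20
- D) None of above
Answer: D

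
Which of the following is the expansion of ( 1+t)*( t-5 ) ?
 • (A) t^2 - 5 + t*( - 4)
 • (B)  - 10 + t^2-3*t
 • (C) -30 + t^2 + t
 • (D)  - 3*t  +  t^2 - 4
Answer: A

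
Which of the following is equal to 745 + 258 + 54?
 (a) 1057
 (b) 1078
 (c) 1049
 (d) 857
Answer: a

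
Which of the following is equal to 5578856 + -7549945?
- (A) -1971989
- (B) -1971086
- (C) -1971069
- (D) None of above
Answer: D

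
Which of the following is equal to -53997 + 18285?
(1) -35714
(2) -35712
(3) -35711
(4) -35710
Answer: 2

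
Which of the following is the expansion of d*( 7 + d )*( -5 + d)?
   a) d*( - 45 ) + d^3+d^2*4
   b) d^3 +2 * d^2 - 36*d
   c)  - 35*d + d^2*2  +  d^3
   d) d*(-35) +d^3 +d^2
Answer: c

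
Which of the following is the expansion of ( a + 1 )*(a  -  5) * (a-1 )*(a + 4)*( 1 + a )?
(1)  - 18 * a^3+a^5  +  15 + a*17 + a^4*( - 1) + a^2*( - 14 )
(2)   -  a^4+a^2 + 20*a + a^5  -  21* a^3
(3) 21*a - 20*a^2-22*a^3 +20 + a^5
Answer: 3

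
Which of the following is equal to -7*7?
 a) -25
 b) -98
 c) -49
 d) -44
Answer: c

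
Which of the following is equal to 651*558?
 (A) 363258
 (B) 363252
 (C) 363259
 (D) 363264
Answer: A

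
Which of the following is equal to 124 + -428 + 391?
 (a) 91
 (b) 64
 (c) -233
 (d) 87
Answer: d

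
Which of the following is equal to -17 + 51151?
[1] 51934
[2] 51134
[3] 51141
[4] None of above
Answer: 2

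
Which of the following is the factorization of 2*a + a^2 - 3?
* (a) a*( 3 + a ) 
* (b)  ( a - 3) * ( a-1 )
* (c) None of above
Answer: c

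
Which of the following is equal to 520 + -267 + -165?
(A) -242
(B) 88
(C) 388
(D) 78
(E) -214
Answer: B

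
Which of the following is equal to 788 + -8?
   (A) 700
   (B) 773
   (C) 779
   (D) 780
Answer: D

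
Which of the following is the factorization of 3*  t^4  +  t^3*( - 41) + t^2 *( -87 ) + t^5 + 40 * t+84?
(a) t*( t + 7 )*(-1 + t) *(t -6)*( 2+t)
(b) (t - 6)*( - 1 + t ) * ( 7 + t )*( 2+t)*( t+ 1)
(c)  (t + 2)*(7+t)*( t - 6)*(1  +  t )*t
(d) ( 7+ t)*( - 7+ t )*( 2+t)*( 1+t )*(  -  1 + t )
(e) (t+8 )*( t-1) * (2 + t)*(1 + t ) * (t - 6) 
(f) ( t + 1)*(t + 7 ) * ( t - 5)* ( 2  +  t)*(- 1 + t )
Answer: b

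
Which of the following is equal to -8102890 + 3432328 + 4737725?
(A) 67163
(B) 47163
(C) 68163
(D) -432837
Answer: A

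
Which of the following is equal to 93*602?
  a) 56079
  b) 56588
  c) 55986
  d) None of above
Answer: c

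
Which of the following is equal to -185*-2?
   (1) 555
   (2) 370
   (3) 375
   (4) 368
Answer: 2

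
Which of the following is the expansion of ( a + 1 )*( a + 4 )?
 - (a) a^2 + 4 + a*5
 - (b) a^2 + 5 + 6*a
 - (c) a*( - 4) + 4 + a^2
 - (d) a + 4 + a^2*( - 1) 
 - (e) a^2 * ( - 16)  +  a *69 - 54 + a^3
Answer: a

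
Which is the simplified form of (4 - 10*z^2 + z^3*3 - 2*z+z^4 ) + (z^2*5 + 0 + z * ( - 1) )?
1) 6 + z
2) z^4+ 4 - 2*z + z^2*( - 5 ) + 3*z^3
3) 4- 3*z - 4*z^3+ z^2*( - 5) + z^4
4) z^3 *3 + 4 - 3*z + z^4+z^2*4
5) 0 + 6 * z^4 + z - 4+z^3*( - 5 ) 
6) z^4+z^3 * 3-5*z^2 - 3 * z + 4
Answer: 6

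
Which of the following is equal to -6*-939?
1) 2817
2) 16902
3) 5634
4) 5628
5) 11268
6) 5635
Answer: 3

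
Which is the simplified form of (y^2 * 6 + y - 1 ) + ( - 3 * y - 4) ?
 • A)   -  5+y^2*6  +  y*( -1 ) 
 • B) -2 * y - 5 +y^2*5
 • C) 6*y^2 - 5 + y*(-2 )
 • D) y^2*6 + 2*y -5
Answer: C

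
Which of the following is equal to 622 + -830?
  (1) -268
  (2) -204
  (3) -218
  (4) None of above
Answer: 4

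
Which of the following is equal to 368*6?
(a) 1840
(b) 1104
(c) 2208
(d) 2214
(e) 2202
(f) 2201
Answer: c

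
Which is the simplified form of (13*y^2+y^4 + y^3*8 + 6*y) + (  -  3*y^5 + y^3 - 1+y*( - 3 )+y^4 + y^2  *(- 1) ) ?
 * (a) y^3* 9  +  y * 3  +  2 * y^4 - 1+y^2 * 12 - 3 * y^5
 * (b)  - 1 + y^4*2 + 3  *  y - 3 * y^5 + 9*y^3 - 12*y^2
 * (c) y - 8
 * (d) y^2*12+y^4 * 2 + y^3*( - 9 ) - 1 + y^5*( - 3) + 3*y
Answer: a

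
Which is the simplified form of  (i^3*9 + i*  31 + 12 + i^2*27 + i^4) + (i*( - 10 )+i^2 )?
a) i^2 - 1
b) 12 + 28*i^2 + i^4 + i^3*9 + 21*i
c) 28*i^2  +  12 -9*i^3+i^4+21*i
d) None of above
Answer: b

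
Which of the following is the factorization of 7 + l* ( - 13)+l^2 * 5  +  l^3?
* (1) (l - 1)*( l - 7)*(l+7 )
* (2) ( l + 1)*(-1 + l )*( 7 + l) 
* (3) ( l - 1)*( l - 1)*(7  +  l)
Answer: 3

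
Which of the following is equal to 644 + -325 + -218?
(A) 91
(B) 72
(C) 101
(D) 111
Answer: C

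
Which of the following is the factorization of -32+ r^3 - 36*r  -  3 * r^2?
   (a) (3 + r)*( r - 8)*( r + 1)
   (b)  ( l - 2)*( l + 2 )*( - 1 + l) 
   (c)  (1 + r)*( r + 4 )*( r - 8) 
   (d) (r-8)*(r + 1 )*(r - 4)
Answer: c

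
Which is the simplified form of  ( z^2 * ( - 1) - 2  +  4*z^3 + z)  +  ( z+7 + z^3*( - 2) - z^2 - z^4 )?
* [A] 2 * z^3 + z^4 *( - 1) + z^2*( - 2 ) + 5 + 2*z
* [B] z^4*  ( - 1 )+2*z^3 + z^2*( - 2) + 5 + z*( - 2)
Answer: A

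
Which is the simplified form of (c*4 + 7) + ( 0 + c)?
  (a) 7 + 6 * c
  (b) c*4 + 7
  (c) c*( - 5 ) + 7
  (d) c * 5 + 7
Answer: d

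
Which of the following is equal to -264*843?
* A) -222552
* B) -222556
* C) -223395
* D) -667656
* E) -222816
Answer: A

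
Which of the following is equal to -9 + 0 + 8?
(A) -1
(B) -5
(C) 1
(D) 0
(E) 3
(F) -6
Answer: A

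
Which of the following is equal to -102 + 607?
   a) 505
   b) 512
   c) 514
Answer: a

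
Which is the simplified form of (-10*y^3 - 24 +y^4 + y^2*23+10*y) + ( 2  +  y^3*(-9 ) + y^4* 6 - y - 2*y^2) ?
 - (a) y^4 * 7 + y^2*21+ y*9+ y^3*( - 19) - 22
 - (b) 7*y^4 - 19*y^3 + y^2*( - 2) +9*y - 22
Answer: a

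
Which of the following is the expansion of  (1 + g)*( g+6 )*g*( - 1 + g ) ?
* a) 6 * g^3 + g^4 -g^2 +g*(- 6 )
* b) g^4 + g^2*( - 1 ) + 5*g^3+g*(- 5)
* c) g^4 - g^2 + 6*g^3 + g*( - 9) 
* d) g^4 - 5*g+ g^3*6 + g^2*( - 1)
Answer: a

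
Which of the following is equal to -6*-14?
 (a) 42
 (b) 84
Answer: b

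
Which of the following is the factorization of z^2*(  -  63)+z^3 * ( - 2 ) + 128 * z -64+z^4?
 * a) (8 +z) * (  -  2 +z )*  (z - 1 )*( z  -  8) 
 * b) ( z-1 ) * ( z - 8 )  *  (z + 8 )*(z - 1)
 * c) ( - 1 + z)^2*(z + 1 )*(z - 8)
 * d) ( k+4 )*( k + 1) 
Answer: b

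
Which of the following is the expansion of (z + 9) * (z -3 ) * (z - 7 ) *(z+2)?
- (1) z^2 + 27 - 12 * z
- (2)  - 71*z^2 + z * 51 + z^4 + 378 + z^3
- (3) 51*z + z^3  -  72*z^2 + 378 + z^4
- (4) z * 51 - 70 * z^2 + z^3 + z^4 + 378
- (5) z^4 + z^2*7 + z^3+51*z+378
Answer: 2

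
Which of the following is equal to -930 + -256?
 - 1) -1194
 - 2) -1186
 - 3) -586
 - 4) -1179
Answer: 2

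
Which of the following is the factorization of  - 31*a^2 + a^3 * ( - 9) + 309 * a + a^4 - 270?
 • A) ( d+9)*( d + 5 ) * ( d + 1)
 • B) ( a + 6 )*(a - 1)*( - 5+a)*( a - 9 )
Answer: B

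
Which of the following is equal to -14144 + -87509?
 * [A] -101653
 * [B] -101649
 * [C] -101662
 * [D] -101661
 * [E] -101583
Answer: A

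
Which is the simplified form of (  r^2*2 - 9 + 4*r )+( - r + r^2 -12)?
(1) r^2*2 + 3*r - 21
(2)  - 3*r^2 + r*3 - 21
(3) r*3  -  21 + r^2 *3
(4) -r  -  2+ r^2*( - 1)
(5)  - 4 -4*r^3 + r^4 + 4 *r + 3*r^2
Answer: 3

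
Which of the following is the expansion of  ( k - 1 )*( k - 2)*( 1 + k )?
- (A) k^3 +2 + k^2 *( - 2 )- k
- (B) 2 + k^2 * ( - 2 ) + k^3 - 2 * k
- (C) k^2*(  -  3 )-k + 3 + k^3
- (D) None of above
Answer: A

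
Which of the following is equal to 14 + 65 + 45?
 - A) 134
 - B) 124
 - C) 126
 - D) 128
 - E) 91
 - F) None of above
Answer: B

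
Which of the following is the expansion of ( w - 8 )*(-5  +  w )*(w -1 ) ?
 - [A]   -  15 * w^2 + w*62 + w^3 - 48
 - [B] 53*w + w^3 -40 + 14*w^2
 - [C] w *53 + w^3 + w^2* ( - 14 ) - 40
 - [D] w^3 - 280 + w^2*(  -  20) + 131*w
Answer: C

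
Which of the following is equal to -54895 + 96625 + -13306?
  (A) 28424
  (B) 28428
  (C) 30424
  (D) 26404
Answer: A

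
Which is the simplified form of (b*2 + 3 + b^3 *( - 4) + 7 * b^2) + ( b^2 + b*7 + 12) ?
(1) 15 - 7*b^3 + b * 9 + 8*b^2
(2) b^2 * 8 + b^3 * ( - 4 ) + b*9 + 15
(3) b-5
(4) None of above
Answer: 2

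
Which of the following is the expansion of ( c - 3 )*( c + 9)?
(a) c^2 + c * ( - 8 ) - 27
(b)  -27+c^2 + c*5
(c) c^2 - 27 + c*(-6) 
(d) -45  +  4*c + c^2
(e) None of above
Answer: e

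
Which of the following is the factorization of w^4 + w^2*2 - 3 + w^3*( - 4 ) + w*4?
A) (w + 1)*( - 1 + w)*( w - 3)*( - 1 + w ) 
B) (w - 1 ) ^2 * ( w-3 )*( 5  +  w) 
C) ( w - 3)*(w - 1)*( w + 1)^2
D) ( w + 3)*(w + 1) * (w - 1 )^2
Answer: A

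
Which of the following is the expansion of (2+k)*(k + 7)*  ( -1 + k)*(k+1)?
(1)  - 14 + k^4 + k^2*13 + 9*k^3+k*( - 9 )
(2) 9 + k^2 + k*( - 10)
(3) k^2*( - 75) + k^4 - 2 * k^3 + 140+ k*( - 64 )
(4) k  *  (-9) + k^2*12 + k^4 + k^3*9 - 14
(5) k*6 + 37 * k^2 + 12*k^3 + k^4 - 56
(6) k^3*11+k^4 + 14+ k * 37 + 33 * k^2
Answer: 1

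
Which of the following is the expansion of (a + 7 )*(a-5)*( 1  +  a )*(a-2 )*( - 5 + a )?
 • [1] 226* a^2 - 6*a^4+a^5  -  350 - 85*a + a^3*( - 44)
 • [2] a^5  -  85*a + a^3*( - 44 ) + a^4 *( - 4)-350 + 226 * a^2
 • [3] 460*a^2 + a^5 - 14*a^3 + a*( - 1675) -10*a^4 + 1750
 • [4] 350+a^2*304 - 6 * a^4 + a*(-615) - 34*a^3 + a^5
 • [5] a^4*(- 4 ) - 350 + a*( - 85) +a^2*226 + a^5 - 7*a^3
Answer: 2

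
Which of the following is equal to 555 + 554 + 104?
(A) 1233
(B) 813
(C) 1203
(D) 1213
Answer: D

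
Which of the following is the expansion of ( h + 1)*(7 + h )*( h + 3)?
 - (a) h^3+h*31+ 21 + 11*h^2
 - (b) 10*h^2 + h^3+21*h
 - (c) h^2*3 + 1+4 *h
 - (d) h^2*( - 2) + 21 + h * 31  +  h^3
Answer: a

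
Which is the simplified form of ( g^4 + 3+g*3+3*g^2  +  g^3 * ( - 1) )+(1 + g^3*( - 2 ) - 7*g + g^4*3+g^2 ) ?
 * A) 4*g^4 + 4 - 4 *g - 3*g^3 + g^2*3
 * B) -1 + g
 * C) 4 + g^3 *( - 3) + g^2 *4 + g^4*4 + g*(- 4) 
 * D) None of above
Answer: C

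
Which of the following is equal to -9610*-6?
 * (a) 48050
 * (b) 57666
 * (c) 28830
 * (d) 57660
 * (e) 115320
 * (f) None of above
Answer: d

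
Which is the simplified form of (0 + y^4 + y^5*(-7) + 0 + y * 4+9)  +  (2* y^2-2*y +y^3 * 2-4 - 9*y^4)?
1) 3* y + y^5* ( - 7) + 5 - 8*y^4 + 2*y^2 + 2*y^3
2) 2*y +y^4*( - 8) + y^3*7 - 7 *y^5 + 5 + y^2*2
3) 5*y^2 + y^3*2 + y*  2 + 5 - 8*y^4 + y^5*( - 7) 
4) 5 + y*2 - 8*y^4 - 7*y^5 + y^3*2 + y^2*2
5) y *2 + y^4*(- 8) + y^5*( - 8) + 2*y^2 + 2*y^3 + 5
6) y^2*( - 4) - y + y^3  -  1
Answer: 4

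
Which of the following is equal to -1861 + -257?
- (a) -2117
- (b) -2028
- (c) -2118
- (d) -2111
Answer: c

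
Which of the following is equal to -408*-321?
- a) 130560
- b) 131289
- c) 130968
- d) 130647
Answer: c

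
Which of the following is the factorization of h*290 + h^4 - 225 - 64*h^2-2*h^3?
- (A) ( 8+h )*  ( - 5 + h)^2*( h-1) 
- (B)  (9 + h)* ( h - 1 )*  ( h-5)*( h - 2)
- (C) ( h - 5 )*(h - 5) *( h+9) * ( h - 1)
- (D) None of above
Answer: C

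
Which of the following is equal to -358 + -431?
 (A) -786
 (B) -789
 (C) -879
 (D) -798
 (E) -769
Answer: B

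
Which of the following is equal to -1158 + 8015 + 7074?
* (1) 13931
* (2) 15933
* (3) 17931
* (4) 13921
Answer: 1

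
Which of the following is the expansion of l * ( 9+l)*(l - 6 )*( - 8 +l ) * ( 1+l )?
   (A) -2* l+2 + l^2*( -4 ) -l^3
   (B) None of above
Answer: B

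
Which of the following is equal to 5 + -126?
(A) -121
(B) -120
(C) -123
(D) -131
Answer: A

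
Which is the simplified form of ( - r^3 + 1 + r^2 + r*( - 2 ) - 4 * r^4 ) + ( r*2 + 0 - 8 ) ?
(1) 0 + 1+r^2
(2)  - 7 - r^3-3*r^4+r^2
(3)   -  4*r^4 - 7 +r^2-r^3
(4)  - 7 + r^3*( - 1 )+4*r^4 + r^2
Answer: 3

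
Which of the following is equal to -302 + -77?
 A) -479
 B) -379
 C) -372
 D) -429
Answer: B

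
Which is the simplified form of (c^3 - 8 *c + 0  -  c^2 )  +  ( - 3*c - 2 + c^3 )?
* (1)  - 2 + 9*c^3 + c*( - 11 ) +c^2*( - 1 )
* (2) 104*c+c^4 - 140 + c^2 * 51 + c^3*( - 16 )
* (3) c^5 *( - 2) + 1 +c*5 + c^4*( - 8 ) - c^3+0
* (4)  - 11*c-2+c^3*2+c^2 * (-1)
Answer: 4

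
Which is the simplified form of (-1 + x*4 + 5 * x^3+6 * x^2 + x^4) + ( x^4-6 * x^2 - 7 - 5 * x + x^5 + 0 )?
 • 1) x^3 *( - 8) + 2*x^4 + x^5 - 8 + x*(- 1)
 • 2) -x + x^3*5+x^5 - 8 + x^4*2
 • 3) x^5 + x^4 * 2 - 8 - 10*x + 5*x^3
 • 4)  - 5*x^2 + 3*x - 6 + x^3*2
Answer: 2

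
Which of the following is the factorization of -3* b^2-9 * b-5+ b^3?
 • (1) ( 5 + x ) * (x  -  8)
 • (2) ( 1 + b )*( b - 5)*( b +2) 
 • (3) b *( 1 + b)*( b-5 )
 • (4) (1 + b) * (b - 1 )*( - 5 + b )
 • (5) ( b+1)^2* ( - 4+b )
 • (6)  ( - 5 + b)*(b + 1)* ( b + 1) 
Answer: 6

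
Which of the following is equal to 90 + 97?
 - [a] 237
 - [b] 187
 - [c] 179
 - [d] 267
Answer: b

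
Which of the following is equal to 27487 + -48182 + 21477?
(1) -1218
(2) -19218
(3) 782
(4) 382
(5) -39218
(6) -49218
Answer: 3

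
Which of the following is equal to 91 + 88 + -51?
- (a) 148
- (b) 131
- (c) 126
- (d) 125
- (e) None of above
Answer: e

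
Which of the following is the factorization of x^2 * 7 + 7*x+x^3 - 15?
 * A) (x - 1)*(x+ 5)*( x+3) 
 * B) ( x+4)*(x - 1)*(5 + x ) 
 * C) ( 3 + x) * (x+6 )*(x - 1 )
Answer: A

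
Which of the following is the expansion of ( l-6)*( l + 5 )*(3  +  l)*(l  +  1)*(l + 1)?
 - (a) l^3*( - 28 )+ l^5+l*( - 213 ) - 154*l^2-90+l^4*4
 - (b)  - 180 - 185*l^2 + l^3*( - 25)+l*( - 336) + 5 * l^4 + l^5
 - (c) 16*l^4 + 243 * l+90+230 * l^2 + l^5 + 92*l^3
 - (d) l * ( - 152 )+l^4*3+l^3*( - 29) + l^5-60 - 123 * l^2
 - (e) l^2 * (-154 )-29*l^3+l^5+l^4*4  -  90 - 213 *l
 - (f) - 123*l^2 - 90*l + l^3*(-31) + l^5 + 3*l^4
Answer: a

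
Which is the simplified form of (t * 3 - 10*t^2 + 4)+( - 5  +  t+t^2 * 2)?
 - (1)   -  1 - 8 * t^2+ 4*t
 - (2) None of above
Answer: 1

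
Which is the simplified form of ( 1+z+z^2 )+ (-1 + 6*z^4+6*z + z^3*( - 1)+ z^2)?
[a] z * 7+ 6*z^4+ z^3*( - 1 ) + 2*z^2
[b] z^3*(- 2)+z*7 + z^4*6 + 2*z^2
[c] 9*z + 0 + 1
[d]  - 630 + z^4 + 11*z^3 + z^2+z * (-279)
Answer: a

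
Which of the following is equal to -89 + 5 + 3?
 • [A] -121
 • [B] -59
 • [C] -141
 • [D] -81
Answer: D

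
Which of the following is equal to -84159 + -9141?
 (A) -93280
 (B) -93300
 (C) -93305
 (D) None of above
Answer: B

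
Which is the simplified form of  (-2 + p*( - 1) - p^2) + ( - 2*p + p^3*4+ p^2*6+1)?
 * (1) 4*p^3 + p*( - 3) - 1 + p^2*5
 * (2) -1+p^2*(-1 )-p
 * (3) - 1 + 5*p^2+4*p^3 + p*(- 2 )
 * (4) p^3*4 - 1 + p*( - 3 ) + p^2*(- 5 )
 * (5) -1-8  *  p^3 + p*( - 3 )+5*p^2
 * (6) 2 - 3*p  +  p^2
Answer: 1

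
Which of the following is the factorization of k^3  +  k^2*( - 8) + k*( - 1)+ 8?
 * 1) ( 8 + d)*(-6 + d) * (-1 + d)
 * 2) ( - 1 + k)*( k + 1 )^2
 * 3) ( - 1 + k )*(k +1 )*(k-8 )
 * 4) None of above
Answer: 3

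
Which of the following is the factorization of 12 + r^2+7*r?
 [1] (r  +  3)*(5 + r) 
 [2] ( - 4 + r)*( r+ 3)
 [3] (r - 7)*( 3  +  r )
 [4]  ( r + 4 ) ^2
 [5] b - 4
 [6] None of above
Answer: 6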